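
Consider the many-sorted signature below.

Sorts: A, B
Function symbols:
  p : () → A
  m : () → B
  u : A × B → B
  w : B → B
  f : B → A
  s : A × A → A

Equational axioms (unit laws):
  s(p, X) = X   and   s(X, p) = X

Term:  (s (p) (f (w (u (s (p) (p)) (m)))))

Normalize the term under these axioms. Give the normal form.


1. (s (p) (f (w (u (s (p) (p)) (m)))))  →  (f (w (u (s (p) (p)) (m))))
2. (f (w (u (s (p) (p)) (m))))  →  (f (w (u (p) (m))))

normal form = (f (w (u (p) (m))))


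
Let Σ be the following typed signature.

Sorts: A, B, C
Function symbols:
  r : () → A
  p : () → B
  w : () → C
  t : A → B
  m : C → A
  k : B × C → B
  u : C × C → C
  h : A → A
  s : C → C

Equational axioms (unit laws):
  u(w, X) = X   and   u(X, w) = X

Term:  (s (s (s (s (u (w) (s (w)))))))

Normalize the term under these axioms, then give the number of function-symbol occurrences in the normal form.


size = 6

1. (s (s (s (s (u (w) (s (w)))))))  →  (s (s (s (s (s (w))))))
normal form: (s (s (s (s (s (w))))))


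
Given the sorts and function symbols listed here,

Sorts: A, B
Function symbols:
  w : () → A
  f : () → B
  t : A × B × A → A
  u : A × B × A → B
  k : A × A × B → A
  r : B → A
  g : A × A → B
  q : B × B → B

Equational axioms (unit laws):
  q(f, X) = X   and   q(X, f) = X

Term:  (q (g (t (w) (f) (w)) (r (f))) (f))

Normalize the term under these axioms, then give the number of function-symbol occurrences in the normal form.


1. (q (g (t (w) (f) (w)) (r (f))) (f))  →  (g (t (w) (f) (w)) (r (f)))
normal form: (g (t (w) (f) (w)) (r (f)))

size = 7


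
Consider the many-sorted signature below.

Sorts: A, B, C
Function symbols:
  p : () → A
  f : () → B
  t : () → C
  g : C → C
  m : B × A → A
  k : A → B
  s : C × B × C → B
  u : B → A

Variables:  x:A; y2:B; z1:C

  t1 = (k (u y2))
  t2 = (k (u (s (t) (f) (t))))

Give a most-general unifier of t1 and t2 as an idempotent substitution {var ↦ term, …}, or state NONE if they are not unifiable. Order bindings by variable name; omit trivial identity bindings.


{y2 ↦ (s (t) (f) (t))}


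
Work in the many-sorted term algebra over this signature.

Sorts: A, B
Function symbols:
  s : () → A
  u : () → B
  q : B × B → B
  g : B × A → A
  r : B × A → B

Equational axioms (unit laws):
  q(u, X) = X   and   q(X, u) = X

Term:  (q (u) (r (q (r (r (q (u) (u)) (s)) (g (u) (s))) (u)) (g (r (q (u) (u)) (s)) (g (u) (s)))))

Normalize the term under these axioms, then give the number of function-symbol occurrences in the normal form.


size = 15

1. (q (u) (r (q (r (r (q (u) (u)) (s)) (g (u) (s))) (u)) (g (r (q (u) (u)) (s)) (g (u) (s)))))  →  (r (q (r (r (q (u) (u)) (s)) (g (u) (s))) (u)) (g (r (q (u) (u)) (s)) (g (u) (s))))
2. (r (q (r (r (q (u) (u)) (s)) (g (u) (s))) (u)) (g (r (q (u) (u)) (s)) (g (u) (s))))  →  (r (r (r (q (u) (u)) (s)) (g (u) (s))) (g (r (q (u) (u)) (s)) (g (u) (s))))
3. (r (r (r (q (u) (u)) (s)) (g (u) (s))) (g (r (q (u) (u)) (s)) (g (u) (s))))  →  (r (r (r (u) (s)) (g (u) (s))) (g (r (q (u) (u)) (s)) (g (u) (s))))
4. (r (r (r (u) (s)) (g (u) (s))) (g (r (q (u) (u)) (s)) (g (u) (s))))  →  (r (r (r (u) (s)) (g (u) (s))) (g (r (u) (s)) (g (u) (s))))
normal form: (r (r (r (u) (s)) (g (u) (s))) (g (r (u) (s)) (g (u) (s))))


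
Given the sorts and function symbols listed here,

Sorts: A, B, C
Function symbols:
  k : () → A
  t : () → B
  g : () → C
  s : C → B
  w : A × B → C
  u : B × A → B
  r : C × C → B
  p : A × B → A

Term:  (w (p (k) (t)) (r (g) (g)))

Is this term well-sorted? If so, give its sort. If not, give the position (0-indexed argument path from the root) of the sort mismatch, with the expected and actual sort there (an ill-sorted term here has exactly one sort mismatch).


well-sorted; sort = C

    (k) : A
    (t) : B
  (p (k) (t)) : A
    (g) : C
    (g) : C
  (r (g) (g)) : B
(w (p (k) (t)) (r (g) (g))) : C


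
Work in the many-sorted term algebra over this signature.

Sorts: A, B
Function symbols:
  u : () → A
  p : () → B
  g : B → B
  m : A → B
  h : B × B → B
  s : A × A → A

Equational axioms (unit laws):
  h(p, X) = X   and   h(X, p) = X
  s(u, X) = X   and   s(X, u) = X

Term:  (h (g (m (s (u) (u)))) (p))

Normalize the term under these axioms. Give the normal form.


1. (h (g (m (s (u) (u)))) (p))  →  (g (m (s (u) (u))))
2. (g (m (s (u) (u))))  →  (g (m (u)))

normal form = (g (m (u)))


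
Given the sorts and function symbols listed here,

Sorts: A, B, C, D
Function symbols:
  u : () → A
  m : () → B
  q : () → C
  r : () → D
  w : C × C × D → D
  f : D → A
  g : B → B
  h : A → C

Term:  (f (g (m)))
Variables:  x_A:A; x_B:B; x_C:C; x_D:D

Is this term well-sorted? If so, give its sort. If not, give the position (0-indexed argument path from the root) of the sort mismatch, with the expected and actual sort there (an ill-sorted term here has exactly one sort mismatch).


    (m) : B
  (g (m)) : B
(f (g (m))) : ✗ arg 0 at [0] has sort B, expected D

ill-sorted at position [0]: expected D, got B


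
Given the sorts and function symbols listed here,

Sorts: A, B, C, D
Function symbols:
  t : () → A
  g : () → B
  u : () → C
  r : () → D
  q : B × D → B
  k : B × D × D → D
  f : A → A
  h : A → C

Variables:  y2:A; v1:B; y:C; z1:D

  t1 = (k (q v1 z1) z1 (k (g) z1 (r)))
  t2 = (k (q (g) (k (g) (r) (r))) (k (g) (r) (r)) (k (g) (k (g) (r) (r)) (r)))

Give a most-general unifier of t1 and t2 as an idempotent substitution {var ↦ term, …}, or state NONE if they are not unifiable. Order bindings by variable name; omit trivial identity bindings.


{v1 ↦ (g), z1 ↦ (k (g) (r) (r))}


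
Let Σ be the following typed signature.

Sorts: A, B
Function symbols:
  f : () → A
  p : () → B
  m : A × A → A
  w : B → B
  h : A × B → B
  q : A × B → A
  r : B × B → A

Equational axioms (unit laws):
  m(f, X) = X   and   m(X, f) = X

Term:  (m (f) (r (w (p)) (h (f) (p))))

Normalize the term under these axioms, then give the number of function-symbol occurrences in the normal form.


size = 6

1. (m (f) (r (w (p)) (h (f) (p))))  →  (r (w (p)) (h (f) (p)))
normal form: (r (w (p)) (h (f) (p)))


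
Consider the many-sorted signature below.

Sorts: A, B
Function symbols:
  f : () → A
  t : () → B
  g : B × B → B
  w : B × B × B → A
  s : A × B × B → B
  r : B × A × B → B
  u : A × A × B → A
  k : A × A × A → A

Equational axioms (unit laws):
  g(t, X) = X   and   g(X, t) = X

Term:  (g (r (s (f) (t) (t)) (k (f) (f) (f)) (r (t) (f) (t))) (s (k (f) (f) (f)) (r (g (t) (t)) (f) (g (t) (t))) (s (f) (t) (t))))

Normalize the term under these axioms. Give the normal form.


normal form = (g (r (s (f) (t) (t)) (k (f) (f) (f)) (r (t) (f) (t))) (s (k (f) (f) (f)) (r (t) (f) (t)) (s (f) (t) (t))))

1. (g (r (s (f) (t) (t)) (k (f) (f) (f)) (r (t) (f) (t))) (s (k (f) (f) (f)) (r (g (t) (t)) (f) (g (t) (t))) (s (f) (t) (t))))  →  (g (r (s (f) (t) (t)) (k (f) (f) (f)) (r (t) (f) (t))) (s (k (f) (f) (f)) (r (t) (f) (g (t) (t))) (s (f) (t) (t))))
2. (g (r (s (f) (t) (t)) (k (f) (f) (f)) (r (t) (f) (t))) (s (k (f) (f) (f)) (r (t) (f) (g (t) (t))) (s (f) (t) (t))))  →  (g (r (s (f) (t) (t)) (k (f) (f) (f)) (r (t) (f) (t))) (s (k (f) (f) (f)) (r (t) (f) (t)) (s (f) (t) (t))))


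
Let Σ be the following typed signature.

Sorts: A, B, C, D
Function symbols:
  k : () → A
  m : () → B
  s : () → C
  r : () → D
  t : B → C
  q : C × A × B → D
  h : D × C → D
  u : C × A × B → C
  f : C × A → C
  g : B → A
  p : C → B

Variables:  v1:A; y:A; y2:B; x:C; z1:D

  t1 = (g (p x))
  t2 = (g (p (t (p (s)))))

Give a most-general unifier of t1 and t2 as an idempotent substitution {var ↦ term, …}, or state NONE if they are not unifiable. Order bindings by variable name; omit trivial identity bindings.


{x ↦ (t (p (s)))}


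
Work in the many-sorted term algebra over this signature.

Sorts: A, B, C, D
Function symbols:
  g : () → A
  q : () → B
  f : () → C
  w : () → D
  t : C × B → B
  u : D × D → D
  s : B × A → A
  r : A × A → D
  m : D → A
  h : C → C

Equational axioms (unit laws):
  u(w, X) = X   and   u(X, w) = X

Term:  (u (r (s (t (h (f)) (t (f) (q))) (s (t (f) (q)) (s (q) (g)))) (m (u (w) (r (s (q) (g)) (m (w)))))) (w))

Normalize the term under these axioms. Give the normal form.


normal form = (r (s (t (h (f)) (t (f) (q))) (s (t (f) (q)) (s (q) (g)))) (m (r (s (q) (g)) (m (w)))))

1. (u (r (s (t (h (f)) (t (f) (q))) (s (t (f) (q)) (s (q) (g)))) (m (u (w) (r (s (q) (g)) (m (w)))))) (w))  →  (r (s (t (h (f)) (t (f) (q))) (s (t (f) (q)) (s (q) (g)))) (m (u (w) (r (s (q) (g)) (m (w))))))
2. (r (s (t (h (f)) (t (f) (q))) (s (t (f) (q)) (s (q) (g)))) (m (u (w) (r (s (q) (g)) (m (w))))))  →  (r (s (t (h (f)) (t (f) (q))) (s (t (f) (q)) (s (q) (g)))) (m (r (s (q) (g)) (m (w)))))


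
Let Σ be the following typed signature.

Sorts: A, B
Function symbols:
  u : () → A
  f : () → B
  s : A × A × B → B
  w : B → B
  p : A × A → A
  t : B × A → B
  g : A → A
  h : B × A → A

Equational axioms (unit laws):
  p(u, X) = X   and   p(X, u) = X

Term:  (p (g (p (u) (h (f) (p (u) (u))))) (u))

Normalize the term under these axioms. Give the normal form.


1. (p (g (p (u) (h (f) (p (u) (u))))) (u))  →  (g (p (u) (h (f) (p (u) (u)))))
2. (g (p (u) (h (f) (p (u) (u)))))  →  (g (h (f) (p (u) (u))))
3. (g (h (f) (p (u) (u))))  →  (g (h (f) (u)))

normal form = (g (h (f) (u)))


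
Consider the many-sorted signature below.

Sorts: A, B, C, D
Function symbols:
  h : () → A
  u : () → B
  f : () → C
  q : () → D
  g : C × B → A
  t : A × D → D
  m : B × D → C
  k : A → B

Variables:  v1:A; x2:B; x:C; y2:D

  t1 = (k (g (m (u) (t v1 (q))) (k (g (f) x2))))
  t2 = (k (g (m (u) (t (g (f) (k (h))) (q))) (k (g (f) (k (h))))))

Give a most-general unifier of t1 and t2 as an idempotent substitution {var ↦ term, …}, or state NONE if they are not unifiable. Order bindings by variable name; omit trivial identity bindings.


{v1 ↦ (g (f) (k (h))), x2 ↦ (k (h))}


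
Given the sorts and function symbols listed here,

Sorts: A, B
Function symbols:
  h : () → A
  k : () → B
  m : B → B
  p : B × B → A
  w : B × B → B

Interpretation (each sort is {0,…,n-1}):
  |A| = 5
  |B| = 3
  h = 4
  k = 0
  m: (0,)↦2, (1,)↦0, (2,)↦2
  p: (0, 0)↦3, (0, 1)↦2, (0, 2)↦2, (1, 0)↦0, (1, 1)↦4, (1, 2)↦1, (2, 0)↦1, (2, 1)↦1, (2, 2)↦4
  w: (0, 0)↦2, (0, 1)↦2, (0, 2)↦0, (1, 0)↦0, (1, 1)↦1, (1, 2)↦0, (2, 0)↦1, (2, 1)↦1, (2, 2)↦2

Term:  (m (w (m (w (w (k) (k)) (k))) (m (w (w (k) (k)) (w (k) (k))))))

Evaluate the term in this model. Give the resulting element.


value = 2

  k = 0
  k = 0
  (w (k) (k)) = w(0, 0) = 2
  k = 0
  (w (w (k) (k)) (k)) = w(2, 0) = 1
  (m (w (w (k) (k)) (k))) = m(1,) = 0
  k = 0
  k = 0
  (w (k) (k)) = w(0, 0) = 2
  k = 0
  k = 0
  (w (k) (k)) = w(0, 0) = 2
  (w (w (k) (k)) (w (k) (k))) = w(2, 2) = 2
  (m (w (w (k) (k)) (w (k) (k)))) = m(2,) = 2
  (w (m (w (w (k) (k)) (k))) (m (w (w (k) (k)) (w (k) (k))))) = w(0, 2) = 0
  (m (w (m (w (w (k) (k)) (k))) (m (w (w (k) (k)) (w (k) (k)))))) = m(0,) = 2


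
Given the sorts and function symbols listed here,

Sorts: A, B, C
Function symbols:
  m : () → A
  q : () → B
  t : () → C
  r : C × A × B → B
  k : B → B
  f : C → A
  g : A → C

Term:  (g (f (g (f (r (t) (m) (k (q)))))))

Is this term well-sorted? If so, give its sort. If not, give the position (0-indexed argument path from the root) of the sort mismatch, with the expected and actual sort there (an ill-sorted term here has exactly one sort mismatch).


          (t) : C
          (m) : A
            (q) : B
          (k (q)) : B
        (r (t) (m) (k (q))) : B
      (f (r (t) (m) (k (q)))) : ✗ arg 0 at [0, 0, 0, 0] has sort B, expected C

ill-sorted at position [0, 0, 0, 0]: expected C, got B


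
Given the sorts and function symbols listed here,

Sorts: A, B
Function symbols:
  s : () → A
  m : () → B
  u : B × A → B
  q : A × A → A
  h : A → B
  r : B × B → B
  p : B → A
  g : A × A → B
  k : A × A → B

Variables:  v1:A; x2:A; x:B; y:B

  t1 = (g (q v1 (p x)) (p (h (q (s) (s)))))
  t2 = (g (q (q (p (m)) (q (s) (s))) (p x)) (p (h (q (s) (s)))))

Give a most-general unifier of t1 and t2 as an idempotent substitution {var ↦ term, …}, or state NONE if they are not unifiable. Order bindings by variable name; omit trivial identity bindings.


{v1 ↦ (q (p (m)) (q (s) (s)))}


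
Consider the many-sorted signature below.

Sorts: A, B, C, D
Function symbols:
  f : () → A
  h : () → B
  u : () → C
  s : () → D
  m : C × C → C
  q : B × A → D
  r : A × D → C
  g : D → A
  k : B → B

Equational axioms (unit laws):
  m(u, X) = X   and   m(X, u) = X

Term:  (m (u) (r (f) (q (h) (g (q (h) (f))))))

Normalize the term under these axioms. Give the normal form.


1. (m (u) (r (f) (q (h) (g (q (h) (f))))))  →  (r (f) (q (h) (g (q (h) (f)))))

normal form = (r (f) (q (h) (g (q (h) (f)))))


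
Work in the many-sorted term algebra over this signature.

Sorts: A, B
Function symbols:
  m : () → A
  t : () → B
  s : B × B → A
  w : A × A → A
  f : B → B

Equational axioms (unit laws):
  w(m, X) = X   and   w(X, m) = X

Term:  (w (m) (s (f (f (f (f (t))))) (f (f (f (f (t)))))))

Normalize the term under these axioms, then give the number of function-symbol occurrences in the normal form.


size = 11

1. (w (m) (s (f (f (f (f (t))))) (f (f (f (f (t)))))))  →  (s (f (f (f (f (t))))) (f (f (f (f (t))))))
normal form: (s (f (f (f (f (t))))) (f (f (f (f (t))))))


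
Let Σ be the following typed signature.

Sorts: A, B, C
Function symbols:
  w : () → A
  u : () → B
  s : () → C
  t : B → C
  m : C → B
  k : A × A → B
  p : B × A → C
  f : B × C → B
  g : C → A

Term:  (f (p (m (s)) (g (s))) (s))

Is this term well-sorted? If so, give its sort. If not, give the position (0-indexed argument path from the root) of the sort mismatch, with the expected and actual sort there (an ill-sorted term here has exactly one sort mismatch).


ill-sorted at position [0]: expected B, got C

      (s) : C
    (m (s)) : B
      (s) : C
    (g (s)) : A
  (p (m (s)) (g (s))) : C
  (s) : C
(f (p (m (s)) (g (s))) (s)) : ✗ arg 0 at [0] has sort C, expected B


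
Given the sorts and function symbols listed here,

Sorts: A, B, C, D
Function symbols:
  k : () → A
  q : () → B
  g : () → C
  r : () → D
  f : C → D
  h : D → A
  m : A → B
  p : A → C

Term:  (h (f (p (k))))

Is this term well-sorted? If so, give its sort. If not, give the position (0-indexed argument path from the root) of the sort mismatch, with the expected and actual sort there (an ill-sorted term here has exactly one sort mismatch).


      (k) : A
    (p (k)) : C
  (f (p (k))) : D
(h (f (p (k)))) : A

well-sorted; sort = A


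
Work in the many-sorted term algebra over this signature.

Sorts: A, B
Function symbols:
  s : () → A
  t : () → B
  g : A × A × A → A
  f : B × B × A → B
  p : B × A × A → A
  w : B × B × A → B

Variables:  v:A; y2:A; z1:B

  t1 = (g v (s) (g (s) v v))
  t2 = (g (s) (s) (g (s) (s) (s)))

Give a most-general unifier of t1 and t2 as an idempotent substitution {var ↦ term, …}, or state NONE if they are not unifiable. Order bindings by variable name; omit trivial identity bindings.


{v ↦ (s)}


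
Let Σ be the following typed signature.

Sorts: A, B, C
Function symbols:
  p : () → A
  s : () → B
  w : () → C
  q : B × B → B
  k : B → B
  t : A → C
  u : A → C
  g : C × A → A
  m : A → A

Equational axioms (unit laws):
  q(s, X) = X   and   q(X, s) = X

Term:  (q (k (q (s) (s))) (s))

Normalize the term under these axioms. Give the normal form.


normal form = (k (s))

1. (q (k (q (s) (s))) (s))  →  (k (q (s) (s)))
2. (k (q (s) (s)))  →  (k (s))


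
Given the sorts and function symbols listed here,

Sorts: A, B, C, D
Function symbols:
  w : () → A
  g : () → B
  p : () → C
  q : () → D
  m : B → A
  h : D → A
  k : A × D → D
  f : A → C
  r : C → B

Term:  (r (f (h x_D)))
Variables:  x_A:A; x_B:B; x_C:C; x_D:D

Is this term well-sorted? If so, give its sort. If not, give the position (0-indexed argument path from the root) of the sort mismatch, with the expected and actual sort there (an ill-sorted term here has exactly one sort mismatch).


well-sorted; sort = B

      x_D : D
    (h x_D) : A
  (f (h x_D)) : C
(r (f (h x_D))) : B


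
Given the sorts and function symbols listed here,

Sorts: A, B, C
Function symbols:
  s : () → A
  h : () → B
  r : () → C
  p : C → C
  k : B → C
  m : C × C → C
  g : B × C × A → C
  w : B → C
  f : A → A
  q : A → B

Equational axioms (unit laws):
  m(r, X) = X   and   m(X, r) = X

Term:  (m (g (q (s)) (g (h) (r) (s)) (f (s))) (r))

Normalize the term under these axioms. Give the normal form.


normal form = (g (q (s)) (g (h) (r) (s)) (f (s)))

1. (m (g (q (s)) (g (h) (r) (s)) (f (s))) (r))  →  (g (q (s)) (g (h) (r) (s)) (f (s)))


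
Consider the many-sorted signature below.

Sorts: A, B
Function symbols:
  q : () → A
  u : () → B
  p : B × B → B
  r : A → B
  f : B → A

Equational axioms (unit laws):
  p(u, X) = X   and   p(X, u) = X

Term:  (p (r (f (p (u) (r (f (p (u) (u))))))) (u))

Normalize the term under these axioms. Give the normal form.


normal form = (r (f (r (f (u)))))

1. (p (r (f (p (u) (r (f (p (u) (u))))))) (u))  →  (r (f (p (u) (r (f (p (u) (u)))))))
2. (r (f (p (u) (r (f (p (u) (u)))))))  →  (r (f (r (f (p (u) (u))))))
3. (r (f (r (f (p (u) (u))))))  →  (r (f (r (f (u)))))


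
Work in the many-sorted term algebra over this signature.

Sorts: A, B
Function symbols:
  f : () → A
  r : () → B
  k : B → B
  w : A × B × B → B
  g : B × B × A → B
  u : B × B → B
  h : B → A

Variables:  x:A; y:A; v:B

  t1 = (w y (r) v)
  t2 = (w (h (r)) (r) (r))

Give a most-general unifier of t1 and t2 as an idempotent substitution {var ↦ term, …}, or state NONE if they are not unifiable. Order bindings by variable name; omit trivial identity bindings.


{v ↦ (r), y ↦ (h (r))}


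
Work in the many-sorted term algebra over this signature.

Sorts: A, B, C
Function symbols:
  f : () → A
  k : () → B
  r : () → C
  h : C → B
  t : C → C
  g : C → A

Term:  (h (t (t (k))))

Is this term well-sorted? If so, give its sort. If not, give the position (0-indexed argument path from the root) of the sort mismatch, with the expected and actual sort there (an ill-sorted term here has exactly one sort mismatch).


      (k) : B
    (t (k)) : ✗ arg 0 at [0, 0, 0] has sort B, expected C

ill-sorted at position [0, 0, 0]: expected C, got B


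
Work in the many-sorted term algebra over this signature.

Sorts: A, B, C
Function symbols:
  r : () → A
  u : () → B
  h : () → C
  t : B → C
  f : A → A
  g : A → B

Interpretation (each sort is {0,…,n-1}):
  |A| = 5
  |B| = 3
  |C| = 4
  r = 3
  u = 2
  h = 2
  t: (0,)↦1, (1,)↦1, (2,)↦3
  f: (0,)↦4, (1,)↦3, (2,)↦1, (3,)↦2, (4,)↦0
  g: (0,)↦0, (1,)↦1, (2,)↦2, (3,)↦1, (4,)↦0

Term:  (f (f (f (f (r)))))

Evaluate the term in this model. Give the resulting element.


value = 2

  r = 3
  (f (r)) = f(3,) = 2
  (f (f (r))) = f(2,) = 1
  (f (f (f (r)))) = f(1,) = 3
  (f (f (f (f (r))))) = f(3,) = 2


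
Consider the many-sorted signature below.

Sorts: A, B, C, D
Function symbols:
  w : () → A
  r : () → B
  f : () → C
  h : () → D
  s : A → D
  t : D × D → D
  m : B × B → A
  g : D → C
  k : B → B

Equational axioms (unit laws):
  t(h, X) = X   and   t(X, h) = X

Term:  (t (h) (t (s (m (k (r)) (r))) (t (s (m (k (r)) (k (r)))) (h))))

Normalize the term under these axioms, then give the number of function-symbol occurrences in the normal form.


size = 12

1. (t (h) (t (s (m (k (r)) (r))) (t (s (m (k (r)) (k (r)))) (h))))  →  (t (s (m (k (r)) (r))) (t (s (m (k (r)) (k (r)))) (h)))
2. (t (s (m (k (r)) (r))) (t (s (m (k (r)) (k (r)))) (h)))  →  (t (s (m (k (r)) (r))) (s (m (k (r)) (k (r)))))
normal form: (t (s (m (k (r)) (r))) (s (m (k (r)) (k (r)))))


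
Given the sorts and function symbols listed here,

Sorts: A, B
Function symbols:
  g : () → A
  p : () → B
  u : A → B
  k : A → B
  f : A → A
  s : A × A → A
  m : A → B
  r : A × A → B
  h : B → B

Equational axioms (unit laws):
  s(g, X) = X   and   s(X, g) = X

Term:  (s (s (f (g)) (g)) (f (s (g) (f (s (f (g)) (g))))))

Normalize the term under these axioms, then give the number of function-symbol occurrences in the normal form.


1. (s (s (f (g)) (g)) (f (s (g) (f (s (f (g)) (g))))))  →  (s (f (g)) (f (s (g) (f (s (f (g)) (g))))))
2. (s (f (g)) (f (s (g) (f (s (f (g)) (g))))))  →  (s (f (g)) (f (f (s (f (g)) (g)))))
3. (s (f (g)) (f (f (s (f (g)) (g)))))  →  (s (f (g)) (f (f (f (g)))))
normal form: (s (f (g)) (f (f (f (g)))))

size = 7


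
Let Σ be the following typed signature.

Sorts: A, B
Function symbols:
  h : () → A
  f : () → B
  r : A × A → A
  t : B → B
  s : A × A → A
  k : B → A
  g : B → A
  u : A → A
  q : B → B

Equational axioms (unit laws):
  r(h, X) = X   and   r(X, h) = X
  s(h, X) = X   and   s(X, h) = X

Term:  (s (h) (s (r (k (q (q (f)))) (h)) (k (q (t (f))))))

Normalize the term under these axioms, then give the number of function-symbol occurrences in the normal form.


1. (s (h) (s (r (k (q (q (f)))) (h)) (k (q (t (f))))))  →  (s (r (k (q (q (f)))) (h)) (k (q (t (f)))))
2. (s (r (k (q (q (f)))) (h)) (k (q (t (f)))))  →  (s (k (q (q (f)))) (k (q (t (f)))))
normal form: (s (k (q (q (f)))) (k (q (t (f)))))

size = 9


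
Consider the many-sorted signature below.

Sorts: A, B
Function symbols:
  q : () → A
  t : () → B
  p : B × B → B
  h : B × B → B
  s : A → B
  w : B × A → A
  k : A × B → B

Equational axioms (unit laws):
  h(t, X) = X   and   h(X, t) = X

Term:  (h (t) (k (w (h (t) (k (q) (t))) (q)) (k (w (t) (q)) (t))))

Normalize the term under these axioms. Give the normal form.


normal form = (k (w (k (q) (t)) (q)) (k (w (t) (q)) (t)))

1. (h (t) (k (w (h (t) (k (q) (t))) (q)) (k (w (t) (q)) (t))))  →  (k (w (h (t) (k (q) (t))) (q)) (k (w (t) (q)) (t)))
2. (k (w (h (t) (k (q) (t))) (q)) (k (w (t) (q)) (t)))  →  (k (w (k (q) (t)) (q)) (k (w (t) (q)) (t)))


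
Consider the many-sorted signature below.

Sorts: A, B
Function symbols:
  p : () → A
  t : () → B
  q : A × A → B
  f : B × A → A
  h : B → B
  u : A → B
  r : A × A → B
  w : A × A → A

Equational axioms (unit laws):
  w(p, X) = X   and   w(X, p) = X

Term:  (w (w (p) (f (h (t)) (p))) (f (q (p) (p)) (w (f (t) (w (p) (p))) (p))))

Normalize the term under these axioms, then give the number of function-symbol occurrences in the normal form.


size = 12

1. (w (w (p) (f (h (t)) (p))) (f (q (p) (p)) (w (f (t) (w (p) (p))) (p))))  →  (w (f (h (t)) (p)) (f (q (p) (p)) (w (f (t) (w (p) (p))) (p))))
2. (w (f (h (t)) (p)) (f (q (p) (p)) (w (f (t) (w (p) (p))) (p))))  →  (w (f (h (t)) (p)) (f (q (p) (p)) (f (t) (w (p) (p)))))
3. (w (f (h (t)) (p)) (f (q (p) (p)) (f (t) (w (p) (p)))))  →  (w (f (h (t)) (p)) (f (q (p) (p)) (f (t) (p))))
normal form: (w (f (h (t)) (p)) (f (q (p) (p)) (f (t) (p))))


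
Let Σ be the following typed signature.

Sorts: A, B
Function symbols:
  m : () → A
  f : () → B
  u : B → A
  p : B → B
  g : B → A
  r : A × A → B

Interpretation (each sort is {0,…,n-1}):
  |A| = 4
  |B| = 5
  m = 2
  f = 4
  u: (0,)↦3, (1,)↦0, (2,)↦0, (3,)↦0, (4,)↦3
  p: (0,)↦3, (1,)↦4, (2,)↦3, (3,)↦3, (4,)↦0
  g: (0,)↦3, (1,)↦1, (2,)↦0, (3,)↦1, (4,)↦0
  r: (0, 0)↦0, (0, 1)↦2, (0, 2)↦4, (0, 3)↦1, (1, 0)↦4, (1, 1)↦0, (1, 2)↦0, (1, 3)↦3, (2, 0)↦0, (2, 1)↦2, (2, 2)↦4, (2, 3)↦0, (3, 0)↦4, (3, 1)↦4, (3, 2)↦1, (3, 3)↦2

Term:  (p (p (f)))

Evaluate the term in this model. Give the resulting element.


value = 3

  f = 4
  (p (f)) = p(4,) = 0
  (p (p (f))) = p(0,) = 3


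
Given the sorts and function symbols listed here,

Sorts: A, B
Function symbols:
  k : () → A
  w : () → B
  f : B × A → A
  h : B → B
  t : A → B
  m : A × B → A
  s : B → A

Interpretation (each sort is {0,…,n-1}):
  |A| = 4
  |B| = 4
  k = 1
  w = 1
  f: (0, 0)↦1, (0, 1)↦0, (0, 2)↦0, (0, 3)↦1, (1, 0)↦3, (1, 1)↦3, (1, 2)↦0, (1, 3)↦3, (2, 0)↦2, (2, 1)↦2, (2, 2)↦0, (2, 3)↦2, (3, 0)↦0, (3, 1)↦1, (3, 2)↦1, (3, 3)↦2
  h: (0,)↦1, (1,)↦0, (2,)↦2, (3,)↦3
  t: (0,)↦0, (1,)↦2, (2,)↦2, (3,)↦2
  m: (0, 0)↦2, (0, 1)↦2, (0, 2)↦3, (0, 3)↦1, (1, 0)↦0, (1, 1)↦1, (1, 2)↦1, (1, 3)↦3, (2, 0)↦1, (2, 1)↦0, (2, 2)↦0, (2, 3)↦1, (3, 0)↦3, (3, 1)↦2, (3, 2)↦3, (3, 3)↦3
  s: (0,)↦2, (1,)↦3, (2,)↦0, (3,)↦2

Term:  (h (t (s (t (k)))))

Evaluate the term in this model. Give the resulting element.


value = 1

  k = 1
  (t (k)) = t(1,) = 2
  (s (t (k))) = s(2,) = 0
  (t (s (t (k)))) = t(0,) = 0
  (h (t (s (t (k))))) = h(0,) = 1


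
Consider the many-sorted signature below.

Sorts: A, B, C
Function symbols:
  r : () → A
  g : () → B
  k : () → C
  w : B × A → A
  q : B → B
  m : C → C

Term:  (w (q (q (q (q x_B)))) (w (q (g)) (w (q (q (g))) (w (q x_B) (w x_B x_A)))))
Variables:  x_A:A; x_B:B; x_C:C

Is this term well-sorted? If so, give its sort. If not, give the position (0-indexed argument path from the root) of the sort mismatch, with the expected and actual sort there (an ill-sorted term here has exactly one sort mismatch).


well-sorted; sort = A

          x_B : B
        (q x_B) : B
      (q (q x_B)) : B
    (q (q (q x_B))) : B
  (q (q (q (q x_B)))) : B
      (g) : B
    (q (g)) : B
          (g) : B
        (q (g)) : B
      (q (q (g))) : B
          x_B : B
        (q x_B) : B
          x_B : B
          x_A : A
        (w x_B x_A) : A
      (w (q x_B) (w x_B x_A)) : A
    (w (q (q (g))) (w (q x_B) (w x_B x_A))) : A
  (w (q (g)) (w (q (q (g))) (w (q x_B) (w x_B x_A)))) : A
(w (q (q (q (q x_B)))) (w (q (g)) (w (q (q (g))) (w (q x_B) (w x_B x_A))))) : A


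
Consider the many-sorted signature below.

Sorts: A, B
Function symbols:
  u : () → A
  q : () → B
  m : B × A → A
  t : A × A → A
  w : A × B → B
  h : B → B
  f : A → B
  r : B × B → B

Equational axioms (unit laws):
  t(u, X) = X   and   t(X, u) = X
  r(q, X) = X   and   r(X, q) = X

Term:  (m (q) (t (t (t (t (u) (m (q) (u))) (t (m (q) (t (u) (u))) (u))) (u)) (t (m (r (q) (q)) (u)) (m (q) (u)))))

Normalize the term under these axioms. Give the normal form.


normal form = (m (q) (t (t (m (q) (u)) (m (q) (u))) (t (m (q) (u)) (m (q) (u)))))

1. (m (q) (t (t (t (t (u) (m (q) (u))) (t (m (q) (t (u) (u))) (u))) (u)) (t (m (r (q) (q)) (u)) (m (q) (u)))))  →  (m (q) (t (t (t (u) (m (q) (u))) (t (m (q) (t (u) (u))) (u))) (t (m (r (q) (q)) (u)) (m (q) (u)))))
2. (m (q) (t (t (t (u) (m (q) (u))) (t (m (q) (t (u) (u))) (u))) (t (m (r (q) (q)) (u)) (m (q) (u)))))  →  (m (q) (t (t (m (q) (u)) (t (m (q) (t (u) (u))) (u))) (t (m (r (q) (q)) (u)) (m (q) (u)))))
3. (m (q) (t (t (m (q) (u)) (t (m (q) (t (u) (u))) (u))) (t (m (r (q) (q)) (u)) (m (q) (u)))))  →  (m (q) (t (t (m (q) (u)) (m (q) (t (u) (u)))) (t (m (r (q) (q)) (u)) (m (q) (u)))))
4. (m (q) (t (t (m (q) (u)) (m (q) (t (u) (u)))) (t (m (r (q) (q)) (u)) (m (q) (u)))))  →  (m (q) (t (t (m (q) (u)) (m (q) (u))) (t (m (r (q) (q)) (u)) (m (q) (u)))))
5. (m (q) (t (t (m (q) (u)) (m (q) (u))) (t (m (r (q) (q)) (u)) (m (q) (u)))))  →  (m (q) (t (t (m (q) (u)) (m (q) (u))) (t (m (q) (u)) (m (q) (u)))))


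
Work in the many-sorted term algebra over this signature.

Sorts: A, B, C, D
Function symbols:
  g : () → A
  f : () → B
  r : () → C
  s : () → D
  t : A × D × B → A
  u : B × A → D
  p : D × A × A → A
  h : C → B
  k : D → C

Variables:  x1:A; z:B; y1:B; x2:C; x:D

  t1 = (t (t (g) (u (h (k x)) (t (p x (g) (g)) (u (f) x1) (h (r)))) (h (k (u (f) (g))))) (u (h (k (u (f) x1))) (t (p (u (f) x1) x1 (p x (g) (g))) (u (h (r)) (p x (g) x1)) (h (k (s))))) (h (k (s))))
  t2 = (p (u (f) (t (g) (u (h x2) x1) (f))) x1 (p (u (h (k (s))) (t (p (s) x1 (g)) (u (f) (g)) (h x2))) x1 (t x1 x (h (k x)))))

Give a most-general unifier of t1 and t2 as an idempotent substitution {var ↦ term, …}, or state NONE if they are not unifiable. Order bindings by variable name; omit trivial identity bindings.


NONE (not unifiable)

head clash or occurs-check failure — not unifiable


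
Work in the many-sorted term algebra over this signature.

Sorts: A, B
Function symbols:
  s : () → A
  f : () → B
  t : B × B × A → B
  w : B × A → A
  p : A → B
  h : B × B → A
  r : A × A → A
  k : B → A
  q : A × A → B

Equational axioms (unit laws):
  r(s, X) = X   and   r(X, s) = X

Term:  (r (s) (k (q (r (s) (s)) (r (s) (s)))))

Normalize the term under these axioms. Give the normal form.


1. (r (s) (k (q (r (s) (s)) (r (s) (s)))))  →  (k (q (r (s) (s)) (r (s) (s))))
2. (k (q (r (s) (s)) (r (s) (s))))  →  (k (q (s) (r (s) (s))))
3. (k (q (s) (r (s) (s))))  →  (k (q (s) (s)))

normal form = (k (q (s) (s)))


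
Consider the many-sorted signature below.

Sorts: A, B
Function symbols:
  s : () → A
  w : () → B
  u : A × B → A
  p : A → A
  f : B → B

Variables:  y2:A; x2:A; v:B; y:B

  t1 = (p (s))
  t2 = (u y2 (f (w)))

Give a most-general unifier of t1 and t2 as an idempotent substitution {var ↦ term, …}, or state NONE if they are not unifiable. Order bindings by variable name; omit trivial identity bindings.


head clash or occurs-check failure — not unifiable

NONE (not unifiable)


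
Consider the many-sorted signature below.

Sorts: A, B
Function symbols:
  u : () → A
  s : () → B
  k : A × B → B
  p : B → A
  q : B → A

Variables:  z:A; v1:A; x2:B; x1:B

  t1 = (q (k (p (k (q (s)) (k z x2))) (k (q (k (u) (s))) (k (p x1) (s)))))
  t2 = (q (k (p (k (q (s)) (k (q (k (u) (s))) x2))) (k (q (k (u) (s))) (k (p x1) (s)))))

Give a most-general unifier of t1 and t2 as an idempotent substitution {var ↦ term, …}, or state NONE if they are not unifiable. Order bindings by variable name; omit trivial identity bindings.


{z ↦ (q (k (u) (s)))}


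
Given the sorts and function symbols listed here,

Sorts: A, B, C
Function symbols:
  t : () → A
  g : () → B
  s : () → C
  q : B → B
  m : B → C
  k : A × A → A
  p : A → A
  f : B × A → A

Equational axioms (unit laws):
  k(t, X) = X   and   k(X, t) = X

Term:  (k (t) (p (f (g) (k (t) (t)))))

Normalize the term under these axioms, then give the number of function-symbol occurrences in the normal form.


1. (k (t) (p (f (g) (k (t) (t)))))  →  (p (f (g) (k (t) (t))))
2. (p (f (g) (k (t) (t))))  →  (p (f (g) (t)))
normal form: (p (f (g) (t)))

size = 4


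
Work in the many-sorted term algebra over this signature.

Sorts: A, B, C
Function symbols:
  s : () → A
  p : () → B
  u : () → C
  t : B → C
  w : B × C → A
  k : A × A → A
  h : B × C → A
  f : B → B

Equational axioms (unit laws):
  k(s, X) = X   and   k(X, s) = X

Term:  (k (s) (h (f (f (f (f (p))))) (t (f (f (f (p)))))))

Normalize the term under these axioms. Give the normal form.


1. (k (s) (h (f (f (f (f (p))))) (t (f (f (f (p)))))))  →  (h (f (f (f (f (p))))) (t (f (f (f (p))))))

normal form = (h (f (f (f (f (p))))) (t (f (f (f (p))))))


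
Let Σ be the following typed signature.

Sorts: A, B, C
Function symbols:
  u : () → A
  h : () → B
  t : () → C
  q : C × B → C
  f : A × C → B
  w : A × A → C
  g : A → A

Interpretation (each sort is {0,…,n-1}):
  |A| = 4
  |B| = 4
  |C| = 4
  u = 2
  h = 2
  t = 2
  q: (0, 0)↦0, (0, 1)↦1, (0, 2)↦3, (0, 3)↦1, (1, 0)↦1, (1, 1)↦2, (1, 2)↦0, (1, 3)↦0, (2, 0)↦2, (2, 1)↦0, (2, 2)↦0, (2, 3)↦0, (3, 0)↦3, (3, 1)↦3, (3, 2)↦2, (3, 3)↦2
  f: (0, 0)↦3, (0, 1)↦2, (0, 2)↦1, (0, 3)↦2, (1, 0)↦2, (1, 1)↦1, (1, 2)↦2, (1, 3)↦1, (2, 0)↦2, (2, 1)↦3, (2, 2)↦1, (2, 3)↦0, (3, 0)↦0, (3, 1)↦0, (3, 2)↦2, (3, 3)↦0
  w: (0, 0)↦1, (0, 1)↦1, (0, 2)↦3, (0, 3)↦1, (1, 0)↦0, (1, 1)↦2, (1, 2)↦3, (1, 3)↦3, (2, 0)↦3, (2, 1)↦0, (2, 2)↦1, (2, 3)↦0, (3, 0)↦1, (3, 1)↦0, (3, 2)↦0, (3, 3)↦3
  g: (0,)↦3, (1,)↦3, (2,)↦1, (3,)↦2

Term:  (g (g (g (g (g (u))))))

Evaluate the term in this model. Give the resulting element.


  u = 2
  (g (u)) = g(2,) = 1
  (g (g (u))) = g(1,) = 3
  (g (g (g (u)))) = g(3,) = 2
  (g (g (g (g (u))))) = g(2,) = 1
  (g (g (g (g (g (u)))))) = g(1,) = 3

value = 3


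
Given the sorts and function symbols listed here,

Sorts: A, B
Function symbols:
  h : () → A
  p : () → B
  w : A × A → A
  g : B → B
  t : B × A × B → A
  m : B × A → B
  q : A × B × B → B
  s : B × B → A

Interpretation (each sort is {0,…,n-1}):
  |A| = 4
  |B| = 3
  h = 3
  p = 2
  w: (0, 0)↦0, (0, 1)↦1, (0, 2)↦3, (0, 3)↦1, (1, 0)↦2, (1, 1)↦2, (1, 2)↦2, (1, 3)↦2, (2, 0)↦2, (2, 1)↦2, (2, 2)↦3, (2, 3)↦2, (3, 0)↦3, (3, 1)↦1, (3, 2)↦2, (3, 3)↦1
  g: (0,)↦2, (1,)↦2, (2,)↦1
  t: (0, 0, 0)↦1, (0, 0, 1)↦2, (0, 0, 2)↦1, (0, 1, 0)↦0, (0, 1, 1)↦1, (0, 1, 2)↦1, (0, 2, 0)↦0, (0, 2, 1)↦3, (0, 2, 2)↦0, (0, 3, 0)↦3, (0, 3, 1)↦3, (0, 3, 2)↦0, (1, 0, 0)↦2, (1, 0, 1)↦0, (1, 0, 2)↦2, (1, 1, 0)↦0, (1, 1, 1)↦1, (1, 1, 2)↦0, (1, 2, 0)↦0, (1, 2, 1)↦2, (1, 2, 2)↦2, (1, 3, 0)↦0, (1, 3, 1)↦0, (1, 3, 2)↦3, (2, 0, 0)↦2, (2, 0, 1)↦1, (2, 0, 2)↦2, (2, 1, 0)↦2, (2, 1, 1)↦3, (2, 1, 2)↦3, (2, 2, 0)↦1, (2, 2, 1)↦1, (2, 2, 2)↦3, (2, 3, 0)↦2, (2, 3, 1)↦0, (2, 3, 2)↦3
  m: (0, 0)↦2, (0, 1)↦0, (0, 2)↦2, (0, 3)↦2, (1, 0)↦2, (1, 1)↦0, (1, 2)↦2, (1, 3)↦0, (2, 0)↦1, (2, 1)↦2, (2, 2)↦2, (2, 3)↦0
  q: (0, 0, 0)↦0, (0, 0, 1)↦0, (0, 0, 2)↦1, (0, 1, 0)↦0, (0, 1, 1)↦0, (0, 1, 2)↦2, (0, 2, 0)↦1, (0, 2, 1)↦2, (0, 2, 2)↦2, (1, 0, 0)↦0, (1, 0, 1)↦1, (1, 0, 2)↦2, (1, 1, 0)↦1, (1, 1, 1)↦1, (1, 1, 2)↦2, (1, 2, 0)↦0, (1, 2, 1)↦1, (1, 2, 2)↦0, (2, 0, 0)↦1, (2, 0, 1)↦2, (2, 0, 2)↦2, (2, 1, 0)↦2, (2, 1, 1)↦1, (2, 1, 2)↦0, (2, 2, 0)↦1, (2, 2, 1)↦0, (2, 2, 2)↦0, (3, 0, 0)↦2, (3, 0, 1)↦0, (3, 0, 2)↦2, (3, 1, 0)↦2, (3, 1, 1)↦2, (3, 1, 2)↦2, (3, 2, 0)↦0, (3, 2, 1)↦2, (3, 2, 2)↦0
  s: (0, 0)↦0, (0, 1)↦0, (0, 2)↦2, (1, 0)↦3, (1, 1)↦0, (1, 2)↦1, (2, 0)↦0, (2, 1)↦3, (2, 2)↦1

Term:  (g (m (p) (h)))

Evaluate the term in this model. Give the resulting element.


value = 2

  p = 2
  h = 3
  (m (p) (h)) = m(2, 3) = 0
  (g (m (p) (h))) = g(0,) = 2


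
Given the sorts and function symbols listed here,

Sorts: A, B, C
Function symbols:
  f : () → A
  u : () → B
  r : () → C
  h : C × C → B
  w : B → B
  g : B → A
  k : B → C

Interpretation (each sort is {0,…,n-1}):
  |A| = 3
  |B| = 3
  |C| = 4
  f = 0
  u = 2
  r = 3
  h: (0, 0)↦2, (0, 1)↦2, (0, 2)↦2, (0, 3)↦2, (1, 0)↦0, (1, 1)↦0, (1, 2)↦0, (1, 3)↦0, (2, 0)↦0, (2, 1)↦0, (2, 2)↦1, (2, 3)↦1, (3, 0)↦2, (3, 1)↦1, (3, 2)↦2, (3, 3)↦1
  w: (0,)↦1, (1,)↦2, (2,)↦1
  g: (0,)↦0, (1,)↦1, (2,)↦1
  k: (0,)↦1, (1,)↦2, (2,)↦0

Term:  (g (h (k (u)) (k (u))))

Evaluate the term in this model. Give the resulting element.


value = 1

  u = 2
  (k (u)) = k(2,) = 0
  u = 2
  (k (u)) = k(2,) = 0
  (h (k (u)) (k (u))) = h(0, 0) = 2
  (g (h (k (u)) (k (u)))) = g(2,) = 1


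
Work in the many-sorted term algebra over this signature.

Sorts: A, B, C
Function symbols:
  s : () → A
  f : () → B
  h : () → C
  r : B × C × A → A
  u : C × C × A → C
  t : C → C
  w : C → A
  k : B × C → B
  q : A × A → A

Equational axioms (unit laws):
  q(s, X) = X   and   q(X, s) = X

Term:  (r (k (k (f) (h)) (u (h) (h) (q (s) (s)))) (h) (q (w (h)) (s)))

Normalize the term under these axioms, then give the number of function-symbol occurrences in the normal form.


1. (r (k (k (f) (h)) (u (h) (h) (q (s) (s)))) (h) (q (w (h)) (s)))  →  (r (k (k (f) (h)) (u (h) (h) (s))) (h) (q (w (h)) (s)))
2. (r (k (k (f) (h)) (u (h) (h) (s))) (h) (q (w (h)) (s)))  →  (r (k (k (f) (h)) (u (h) (h) (s))) (h) (w (h)))
normal form: (r (k (k (f) (h)) (u (h) (h) (s))) (h) (w (h)))

size = 12


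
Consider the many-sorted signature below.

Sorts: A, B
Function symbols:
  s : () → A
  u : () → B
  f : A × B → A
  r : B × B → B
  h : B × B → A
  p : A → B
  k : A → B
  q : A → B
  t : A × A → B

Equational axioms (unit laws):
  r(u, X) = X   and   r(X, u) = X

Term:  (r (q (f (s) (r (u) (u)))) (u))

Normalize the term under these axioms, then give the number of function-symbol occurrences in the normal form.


size = 4

1. (r (q (f (s) (r (u) (u)))) (u))  →  (q (f (s) (r (u) (u))))
2. (q (f (s) (r (u) (u))))  →  (q (f (s) (u)))
normal form: (q (f (s) (u)))


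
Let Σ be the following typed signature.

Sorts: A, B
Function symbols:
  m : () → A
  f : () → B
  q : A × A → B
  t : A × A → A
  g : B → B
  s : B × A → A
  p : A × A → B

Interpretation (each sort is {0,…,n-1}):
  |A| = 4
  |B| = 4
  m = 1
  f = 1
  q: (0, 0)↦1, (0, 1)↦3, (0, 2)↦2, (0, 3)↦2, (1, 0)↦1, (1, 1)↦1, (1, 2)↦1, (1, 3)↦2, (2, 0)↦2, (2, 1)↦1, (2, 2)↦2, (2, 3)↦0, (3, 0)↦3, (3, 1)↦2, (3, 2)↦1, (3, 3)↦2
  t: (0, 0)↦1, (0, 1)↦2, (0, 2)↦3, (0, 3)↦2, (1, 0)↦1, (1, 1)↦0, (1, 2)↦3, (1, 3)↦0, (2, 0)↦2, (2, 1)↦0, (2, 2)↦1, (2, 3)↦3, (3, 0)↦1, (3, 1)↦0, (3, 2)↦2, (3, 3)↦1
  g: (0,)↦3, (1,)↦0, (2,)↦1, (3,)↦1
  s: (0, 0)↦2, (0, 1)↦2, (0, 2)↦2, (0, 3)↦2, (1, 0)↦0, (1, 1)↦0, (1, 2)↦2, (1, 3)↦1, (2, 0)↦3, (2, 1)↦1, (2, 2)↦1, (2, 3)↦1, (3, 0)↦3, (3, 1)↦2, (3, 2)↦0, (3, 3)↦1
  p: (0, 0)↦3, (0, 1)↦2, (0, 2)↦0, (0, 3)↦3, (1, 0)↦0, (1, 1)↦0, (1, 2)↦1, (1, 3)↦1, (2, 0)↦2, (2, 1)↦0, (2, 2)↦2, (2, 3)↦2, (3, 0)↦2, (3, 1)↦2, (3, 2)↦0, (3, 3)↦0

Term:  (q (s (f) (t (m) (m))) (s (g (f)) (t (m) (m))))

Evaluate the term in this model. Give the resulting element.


  f = 1
  m = 1
  m = 1
  (t (m) (m)) = t(1, 1) = 0
  (s (f) (t (m) (m))) = s(1, 0) = 0
  f = 1
  (g (f)) = g(1,) = 0
  m = 1
  m = 1
  (t (m) (m)) = t(1, 1) = 0
  (s (g (f)) (t (m) (m))) = s(0, 0) = 2
  (q (s (f) (t (m) (m))) (s (g (f)) (t (m) (m)))) = q(0, 2) = 2

value = 2


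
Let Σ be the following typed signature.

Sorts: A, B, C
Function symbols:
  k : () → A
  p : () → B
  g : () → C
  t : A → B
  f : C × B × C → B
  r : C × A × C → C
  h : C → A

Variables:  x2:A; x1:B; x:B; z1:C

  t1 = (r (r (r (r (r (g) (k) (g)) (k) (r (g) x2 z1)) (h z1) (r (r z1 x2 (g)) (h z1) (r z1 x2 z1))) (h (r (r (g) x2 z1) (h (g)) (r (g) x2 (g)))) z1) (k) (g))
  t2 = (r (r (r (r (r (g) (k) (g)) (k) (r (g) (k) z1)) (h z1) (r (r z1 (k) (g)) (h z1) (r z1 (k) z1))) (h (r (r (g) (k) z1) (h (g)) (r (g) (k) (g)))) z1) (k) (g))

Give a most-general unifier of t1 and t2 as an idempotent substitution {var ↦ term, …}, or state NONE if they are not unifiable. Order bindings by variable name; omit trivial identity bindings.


{x2 ↦ (k)}


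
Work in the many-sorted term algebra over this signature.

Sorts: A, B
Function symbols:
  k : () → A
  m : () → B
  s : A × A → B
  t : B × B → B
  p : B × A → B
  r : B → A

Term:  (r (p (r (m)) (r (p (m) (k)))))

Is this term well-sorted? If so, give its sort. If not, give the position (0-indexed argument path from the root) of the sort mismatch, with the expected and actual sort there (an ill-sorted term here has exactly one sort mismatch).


ill-sorted at position [0, 0]: expected B, got A

      (m) : B
    (r (m)) : A
        (m) : B
        (k) : A
      (p (m) (k)) : B
    (r (p (m) (k))) : A
  (p (r (m)) (r (p (m) (k)))) : ✗ arg 0 at [0, 0] has sort A, expected B


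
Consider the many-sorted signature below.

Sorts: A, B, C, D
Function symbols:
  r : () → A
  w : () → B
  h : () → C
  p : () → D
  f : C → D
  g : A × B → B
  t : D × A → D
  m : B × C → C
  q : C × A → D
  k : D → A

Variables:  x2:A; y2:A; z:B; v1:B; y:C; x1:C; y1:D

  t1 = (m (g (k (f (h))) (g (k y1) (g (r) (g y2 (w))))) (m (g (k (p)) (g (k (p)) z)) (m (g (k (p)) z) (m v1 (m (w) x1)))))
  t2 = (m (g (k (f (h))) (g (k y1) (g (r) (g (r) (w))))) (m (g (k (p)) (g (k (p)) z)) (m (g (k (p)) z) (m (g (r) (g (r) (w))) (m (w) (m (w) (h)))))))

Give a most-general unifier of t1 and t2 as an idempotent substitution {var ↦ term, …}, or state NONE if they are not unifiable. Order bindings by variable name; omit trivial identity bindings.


{v1 ↦ (g (r) (g (r) (w))), x1 ↦ (m (w) (h)), y2 ↦ (r)}
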